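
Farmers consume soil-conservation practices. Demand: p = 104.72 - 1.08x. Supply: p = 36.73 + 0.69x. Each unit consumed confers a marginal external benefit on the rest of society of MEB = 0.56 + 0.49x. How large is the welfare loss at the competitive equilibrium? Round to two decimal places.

Market equilibrium (private): 36.73 + 0.69x = 104.72 - 1.08x → x_m = 38.4124.
Social marginal benefit = demand + MEB = 105.28 - 0.59x.
Set SMB = MC: 105.28 - 0.59x = 36.73 + 0.69x → x* = 53.5547.
The loss is the area between SMB and MC from x* to x_m; with linear curves that's a triangle of height MEB(x_m).
DWL = ½ × 15.1423 × 19.3821 = 146.7448.

DWL = 146.74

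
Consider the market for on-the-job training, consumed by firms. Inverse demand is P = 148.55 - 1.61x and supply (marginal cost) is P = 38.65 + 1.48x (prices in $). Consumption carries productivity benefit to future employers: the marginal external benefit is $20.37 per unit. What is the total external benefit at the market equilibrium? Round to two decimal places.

Market equilibrium (private): 38.65 + 1.48x = 148.55 - 1.61x → x_m = 35.5663.
Total external benefit = MEB × x_m = 20.37 × 35.5663 = 724.4855.

$724.49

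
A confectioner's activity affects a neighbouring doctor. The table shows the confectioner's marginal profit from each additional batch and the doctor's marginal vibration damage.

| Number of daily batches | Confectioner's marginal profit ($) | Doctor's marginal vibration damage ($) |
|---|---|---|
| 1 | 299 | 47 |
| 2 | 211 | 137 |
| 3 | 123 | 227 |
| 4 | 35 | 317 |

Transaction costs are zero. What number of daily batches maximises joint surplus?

2

Bargaining reaches the level where marginal profit last exceeds marginal vibration damage.
That holds through level 2 (211 ≥ 137) but not at 3 (123 < 227).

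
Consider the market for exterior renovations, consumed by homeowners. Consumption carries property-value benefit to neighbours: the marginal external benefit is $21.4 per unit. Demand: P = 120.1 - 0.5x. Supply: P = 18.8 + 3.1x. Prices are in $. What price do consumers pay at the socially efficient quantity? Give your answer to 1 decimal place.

Social marginal benefit = demand + MEB = 141.5 - 0.5x.
Set SMB = MC: 141.5 - 0.5x = 18.8 + 3.1x → x* = 34.0833.
Consumer price on the demand curve at x*: 120.1 − 0.5×34.0833 = 103.0584.

P = $103.1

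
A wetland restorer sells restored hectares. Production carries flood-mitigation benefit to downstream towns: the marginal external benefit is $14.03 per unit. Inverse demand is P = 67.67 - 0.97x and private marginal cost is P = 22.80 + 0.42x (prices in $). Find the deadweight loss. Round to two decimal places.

Market equilibrium (private): 22.80 + 0.42x = 67.67 - 0.97x → x_m = 32.2806.
Social marginal cost = private MC − MEB = 8.77 + 0.42x.
Set SMC = demand: 8.77 + 0.42x = 67.67 - 0.97x → x* = 42.3741.
Between x* and x_m the wedge demand − SMC runs linearly from 0 to MEB(x_m), so the loss is a triangle.
DWL = ½ × 10.0935 × 14.0300 = 70.8059.

DWL = $70.81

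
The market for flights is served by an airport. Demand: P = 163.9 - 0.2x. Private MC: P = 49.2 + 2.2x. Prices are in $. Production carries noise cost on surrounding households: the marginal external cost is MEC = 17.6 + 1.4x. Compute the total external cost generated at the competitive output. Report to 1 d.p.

Market equilibrium (private): 49.2 + 2.2x = 163.9 - 0.2x → x_m = 47.7917.
Total external cost = ∫₀^{x_m} (17.6 + 1.4x) dx = 17.6×47.7917 + ½×1.4×47.7917² = 2439.9665.

$2440.0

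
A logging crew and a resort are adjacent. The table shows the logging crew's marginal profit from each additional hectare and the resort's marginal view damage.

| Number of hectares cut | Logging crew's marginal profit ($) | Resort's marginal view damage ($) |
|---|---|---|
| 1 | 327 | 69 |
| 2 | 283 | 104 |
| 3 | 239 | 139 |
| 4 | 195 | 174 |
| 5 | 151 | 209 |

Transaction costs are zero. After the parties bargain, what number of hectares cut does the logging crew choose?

4

Bargaining reaches the level where marginal profit last exceeds marginal view damage.
That holds through level 4 (195 ≥ 174) but not at 5 (151 < 209).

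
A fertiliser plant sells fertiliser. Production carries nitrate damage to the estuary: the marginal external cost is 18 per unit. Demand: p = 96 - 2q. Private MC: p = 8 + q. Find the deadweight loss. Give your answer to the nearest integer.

DWL = 54

Market equilibrium (private): 8 + q = 96 - 2q → q_m = 29.3333.
Social marginal cost = private MC + MEC = 26 + q.
Set SMC = demand: 26 + q = 96 - 2q → q* = 23.3333.
Height of the DWL triangle at q_m is SMC(q_m) − demand(q_m) = MEC(q_m) = 18.0000.
DWL = ½ × 6.0000 × 18.0000 = 54.0000.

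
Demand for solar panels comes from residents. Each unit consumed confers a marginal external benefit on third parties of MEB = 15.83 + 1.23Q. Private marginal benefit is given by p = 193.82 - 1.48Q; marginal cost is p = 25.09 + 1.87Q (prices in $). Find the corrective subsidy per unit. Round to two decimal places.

Social marginal benefit = demand + MEB = 209.65 - 0.25Q.
Set SMB = MC: 209.65 - 0.25Q = 25.09 + 1.87Q → Q* = 87.0566.
The Pigouvian subsidy equals MEB at Q*: 15.83 + 1.23×87.0566 = 122.9096.

subsidy = $122.91 per unit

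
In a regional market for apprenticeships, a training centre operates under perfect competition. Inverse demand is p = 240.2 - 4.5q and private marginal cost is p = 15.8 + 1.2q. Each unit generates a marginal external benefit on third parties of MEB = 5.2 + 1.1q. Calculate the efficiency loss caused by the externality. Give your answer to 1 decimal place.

DWL = 255.7

Market equilibrium (private): 15.8 + 1.2q = 240.2 - 4.5q → q_m = 39.3684.
Social marginal cost = private MC − MEB = 10.6 + 0.1q.
Set SMC = demand: 10.6 + 0.1q = 240.2 - 4.5q → q* = 49.9130.
The loss is the area between SMC and demand from q* to q_m; with linear curves that's a triangle of height MEB(q_m).
DWL = ½ × 10.5446 × 48.5053 = 255.7345.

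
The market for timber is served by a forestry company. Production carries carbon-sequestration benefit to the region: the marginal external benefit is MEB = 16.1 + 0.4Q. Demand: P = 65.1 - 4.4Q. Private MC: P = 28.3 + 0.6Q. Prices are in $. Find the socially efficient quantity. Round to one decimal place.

Q* = 11.5

Social marginal cost = private MC − MEB = 12.2 + 0.2Q.
Set SMC = demand: 12.2 + 0.2Q = 65.1 - 4.4Q → Q* = 11.5000.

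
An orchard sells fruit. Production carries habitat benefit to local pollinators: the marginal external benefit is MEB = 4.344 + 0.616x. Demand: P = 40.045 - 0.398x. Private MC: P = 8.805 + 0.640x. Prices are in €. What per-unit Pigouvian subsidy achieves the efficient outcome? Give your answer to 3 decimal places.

Social marginal cost = private MC − MEB = 4.461 + 0.024x.
Set SMC = demand: 4.461 + 0.024x = 40.045 - 0.398x → x* = 84.3223.
The Pigouvian subsidy equals MEB at x*: 4.344 + 0.616×84.3223 = 56.2865.

subsidy = €56.287 per unit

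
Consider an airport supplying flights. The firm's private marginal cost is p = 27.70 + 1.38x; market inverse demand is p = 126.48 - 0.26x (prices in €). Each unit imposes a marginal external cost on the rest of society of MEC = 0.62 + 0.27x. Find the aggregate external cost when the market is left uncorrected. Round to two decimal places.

€527.10

Market equilibrium (private): 27.70 + 1.38x = 126.48 - 0.26x → x_m = 60.2317.
Total external cost = ∫₀^{x_m} (0.62 + 0.27x) dx = 0.62×60.2317 + ½×0.27×60.2317² = 527.1044.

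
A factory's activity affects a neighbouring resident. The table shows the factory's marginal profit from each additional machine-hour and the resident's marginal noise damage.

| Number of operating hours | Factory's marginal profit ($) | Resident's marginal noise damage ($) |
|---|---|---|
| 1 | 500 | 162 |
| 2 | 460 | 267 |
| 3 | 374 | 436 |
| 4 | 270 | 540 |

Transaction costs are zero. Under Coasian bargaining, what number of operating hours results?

Bargaining reaches the level where marginal profit last exceeds marginal noise damage.
That holds through level 2 (460 ≥ 267) but not at 3 (374 < 436).

2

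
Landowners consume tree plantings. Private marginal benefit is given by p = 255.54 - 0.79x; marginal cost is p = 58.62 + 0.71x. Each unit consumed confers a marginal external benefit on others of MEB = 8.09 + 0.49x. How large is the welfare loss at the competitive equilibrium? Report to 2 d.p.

DWL = 2596.16

Market equilibrium (private): 58.62 + 0.71x = 255.54 - 0.79x → x_m = 131.2800.
Social marginal benefit = demand + MEB = 263.63 - 0.30x.
Set SMB = MC: 263.63 - 0.30x = 58.62 + 0.71x → x* = 202.9802.
The welfare-loss triangle has base |x_m − x*| and height MEB(x_m) (the vertical gap between SMB and MC is zero at x* and MEB at x_m).
DWL = ½ × 71.7002 × 72.4172 = 2596.1639.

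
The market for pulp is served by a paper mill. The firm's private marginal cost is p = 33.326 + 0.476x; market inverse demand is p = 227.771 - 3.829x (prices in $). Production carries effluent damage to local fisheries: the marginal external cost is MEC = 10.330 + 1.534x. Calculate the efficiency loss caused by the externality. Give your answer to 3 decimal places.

DWL = $542.798

Market equilibrium (private): 33.326 + 0.476x = 227.771 - 3.829x → x_m = 45.1672.
Social marginal cost = private MC + MEC = 43.656 + 2.010x.
Set SMC = demand: 43.656 + 2.010x = 227.771 - 3.829x → x* = 31.5319.
Between x* and x_m the wedge SMC − demand runs linearly from 0 to MEC(x_m), so the loss is a triangle.
DWL = ½ × 13.6353 × 79.6166 = 542.7981.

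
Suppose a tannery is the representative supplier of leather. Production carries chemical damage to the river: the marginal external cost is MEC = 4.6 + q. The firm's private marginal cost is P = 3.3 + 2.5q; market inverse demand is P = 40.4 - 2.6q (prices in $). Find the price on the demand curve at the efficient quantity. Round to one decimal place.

P = $26.5

Social marginal cost = private MC + MEC = 7.9 + 3.5q.
Set SMC = demand: 7.9 + 3.5q = 40.4 - 2.6q → q* = 5.3279.
Consumer price on the demand curve at q*: 40.4 − 2.6×5.3279 = 26.5475.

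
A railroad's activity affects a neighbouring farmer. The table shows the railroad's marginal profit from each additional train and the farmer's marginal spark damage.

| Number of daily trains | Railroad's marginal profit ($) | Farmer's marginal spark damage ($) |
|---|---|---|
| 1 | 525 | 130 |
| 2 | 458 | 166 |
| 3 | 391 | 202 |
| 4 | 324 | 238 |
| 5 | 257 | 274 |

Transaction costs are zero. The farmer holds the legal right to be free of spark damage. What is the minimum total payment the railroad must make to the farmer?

$736

Efficient level: marginal profit ≥ marginal spark damage through level 4, so k* = 4.
With the farmer holding the right, the railroad must at least compensate total damage at k*: 130 + 166 + 202 + 238 = 736.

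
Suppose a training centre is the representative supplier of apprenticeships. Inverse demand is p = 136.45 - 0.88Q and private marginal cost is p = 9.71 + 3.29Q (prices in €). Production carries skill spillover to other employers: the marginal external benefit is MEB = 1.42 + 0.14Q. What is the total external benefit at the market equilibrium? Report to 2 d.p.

Market equilibrium (private): 9.71 + 3.29Q = 136.45 - 0.88Q → Q_m = 30.3933.
Total external benefit = ∫₀^{Q_m} (1.42 + 0.14Q) dQ = 1.42×30.3933 + ½×0.14×30.3933² = 107.8212.

€107.82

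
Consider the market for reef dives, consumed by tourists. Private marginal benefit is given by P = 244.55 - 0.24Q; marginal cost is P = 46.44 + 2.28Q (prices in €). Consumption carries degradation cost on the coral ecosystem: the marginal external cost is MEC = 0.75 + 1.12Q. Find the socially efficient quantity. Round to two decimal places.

Q* = 54.22

Social marginal benefit = demand − MEC = 243.80 - 1.36Q.
Set SMB = MC: 243.80 - 1.36Q = 46.44 + 2.28Q → Q* = 54.2198.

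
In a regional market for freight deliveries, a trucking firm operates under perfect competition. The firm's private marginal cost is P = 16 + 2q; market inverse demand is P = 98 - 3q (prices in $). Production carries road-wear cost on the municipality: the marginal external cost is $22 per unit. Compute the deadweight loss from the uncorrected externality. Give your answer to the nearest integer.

DWL = $48

Market equilibrium (private): 16 + 2q = 98 - 3q → q_m = 16.4000.
Social marginal cost = private MC + MEC = 38 + 2q.
Set SMC = demand: 38 + 2q = 98 - 3q → q* = 12.0000.
The welfare-loss triangle has base |q_m − q*| and height MEC(q_m) (the vertical gap between SMC and demand is zero at q* and MEC at q_m).
DWL = ½ × 4.4000 × 22.0000 = 48.4000.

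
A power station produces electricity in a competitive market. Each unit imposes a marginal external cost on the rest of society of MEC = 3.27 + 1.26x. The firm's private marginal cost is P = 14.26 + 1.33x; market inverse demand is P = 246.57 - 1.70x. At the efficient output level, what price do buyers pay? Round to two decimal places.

Social marginal cost = private MC + MEC = 17.53 + 2.59x.
Set SMC = demand: 17.53 + 2.59x = 246.57 - 1.70x → x* = 53.3893.
Consumer price on the demand curve at x*: 246.57 − 1.70×53.3893 = 155.8082.

P = 155.81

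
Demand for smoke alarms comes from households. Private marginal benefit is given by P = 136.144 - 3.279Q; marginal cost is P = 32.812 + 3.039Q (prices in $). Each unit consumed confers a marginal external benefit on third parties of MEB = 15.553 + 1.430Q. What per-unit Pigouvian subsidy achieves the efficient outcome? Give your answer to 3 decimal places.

subsidy = $50.333 per unit

Social marginal benefit = demand + MEB = 151.697 - 1.849Q.
Set SMB = MC: 151.697 - 1.849Q = 32.812 + 3.039Q → Q* = 24.3218.
The Pigouvian subsidy equals MEB at Q*: 15.553 + 1.430×24.3218 = 50.3332.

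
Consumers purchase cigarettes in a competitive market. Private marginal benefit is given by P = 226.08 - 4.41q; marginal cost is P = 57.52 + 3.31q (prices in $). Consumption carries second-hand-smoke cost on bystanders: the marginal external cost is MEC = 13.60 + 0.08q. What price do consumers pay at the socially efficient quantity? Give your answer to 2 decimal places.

P = $138.47

Social marginal benefit = demand − MEC = 212.48 - 4.49q.
Set SMB = MC: 212.48 - 4.49q = 57.52 + 3.31q → q* = 19.8667.
Consumer price on the demand curve at q*: 226.08 − 4.41×19.8667 = 138.4679.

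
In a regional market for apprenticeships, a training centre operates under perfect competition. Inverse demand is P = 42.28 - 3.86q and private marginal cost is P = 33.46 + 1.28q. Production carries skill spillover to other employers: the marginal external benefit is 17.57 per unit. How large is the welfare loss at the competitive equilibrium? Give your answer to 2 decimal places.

Market equilibrium (private): 33.46 + 1.28q = 42.28 - 3.86q → q_m = 1.7160.
Social marginal cost = private MC − MEB = 15.89 + 1.28q.
Set SMC = demand: 15.89 + 1.28q = 42.28 - 3.86q → q* = 5.1342.
The welfare-loss triangle has base |q_m − q*| and height MEB(q_m) (the vertical gap between SMC and demand is zero at q* and MEB at q_m).
DWL = ½ × 3.4182 × 17.5700 = 30.0289.

DWL = 30.03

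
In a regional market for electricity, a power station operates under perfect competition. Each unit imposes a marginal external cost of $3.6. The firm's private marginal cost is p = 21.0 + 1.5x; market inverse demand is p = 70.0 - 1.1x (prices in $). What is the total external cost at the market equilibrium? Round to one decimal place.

Market equilibrium (private): 21.0 + 1.5x = 70.0 - 1.1x → x_m = 18.8462.
Total external cost = MEC × x_m = 3.6 × 18.8462 = 67.8463.

$67.8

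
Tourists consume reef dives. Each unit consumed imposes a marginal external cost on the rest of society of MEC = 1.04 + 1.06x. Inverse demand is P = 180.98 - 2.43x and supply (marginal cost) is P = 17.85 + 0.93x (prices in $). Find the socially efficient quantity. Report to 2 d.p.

x* = 36.67

Social marginal benefit = demand − MEC = 179.94 - 3.49x.
Set SMB = MC: 179.94 - 3.49x = 17.85 + 0.93x → x* = 36.6719.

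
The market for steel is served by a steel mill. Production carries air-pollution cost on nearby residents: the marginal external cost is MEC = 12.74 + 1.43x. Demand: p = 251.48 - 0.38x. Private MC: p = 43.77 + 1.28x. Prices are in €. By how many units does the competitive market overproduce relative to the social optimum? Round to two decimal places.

62.03 units

Market equilibrium (private): 43.77 + 1.28x = 251.48 - 0.38x → x_m = 125.1265.
Social marginal cost = private MC + MEC = 56.51 + 2.71x.
Set SMC = demand: 56.51 + 2.71x = 251.48 - 0.38x → x* = 63.0971.
Gap = |125.1265 − 63.0971| = 62.0294.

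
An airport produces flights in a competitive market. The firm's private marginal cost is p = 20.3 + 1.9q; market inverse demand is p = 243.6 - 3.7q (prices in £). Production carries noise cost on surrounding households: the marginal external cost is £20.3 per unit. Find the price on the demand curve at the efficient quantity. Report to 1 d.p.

Social marginal cost = private MC + MEC = 40.6 + 1.9q.
Set SMC = demand: 40.6 + 1.9q = 243.6 - 3.7q → q* = 36.2500.
Consumer price on the demand curve at q*: 243.6 − 3.7×36.2500 = 109.4750.

P = £109.5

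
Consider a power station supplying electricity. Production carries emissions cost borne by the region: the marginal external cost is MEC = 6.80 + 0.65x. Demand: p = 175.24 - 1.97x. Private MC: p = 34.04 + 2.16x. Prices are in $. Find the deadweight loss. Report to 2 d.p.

DWL = $88.11

Market equilibrium (private): 34.04 + 2.16x = 175.24 - 1.97x → x_m = 34.1889.
Social marginal cost = private MC + MEC = 40.84 + 2.81x.
Set SMC = demand: 40.84 + 2.81x = 175.24 - 1.97x → x* = 28.1172.
The loss is the area between SMC and demand from x* to x_m; with linear curves that's a triangle of height MEC(x_m).
DWL = ½ × 6.0717 × 29.0228 = 88.1089.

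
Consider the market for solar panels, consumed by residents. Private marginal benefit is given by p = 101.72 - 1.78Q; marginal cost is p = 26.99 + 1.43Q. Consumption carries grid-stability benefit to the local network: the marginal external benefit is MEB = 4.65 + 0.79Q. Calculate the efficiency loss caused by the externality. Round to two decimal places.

Market equilibrium (private): 26.99 + 1.43Q = 101.72 - 1.78Q → Q_m = 23.2804.
Social marginal benefit = demand + MEB = 106.37 - 0.99Q.
Set SMB = MC: 106.37 - 0.99Q = 26.99 + 1.43Q → Q* = 32.8017.
Between Q* and Q_m the wedge SMB − MC runs linearly from 0 to MEB(Q_m), so the loss is a triangle.
DWL = ½ × 9.5213 × 23.0415 = 109.6925.

DWL = 109.69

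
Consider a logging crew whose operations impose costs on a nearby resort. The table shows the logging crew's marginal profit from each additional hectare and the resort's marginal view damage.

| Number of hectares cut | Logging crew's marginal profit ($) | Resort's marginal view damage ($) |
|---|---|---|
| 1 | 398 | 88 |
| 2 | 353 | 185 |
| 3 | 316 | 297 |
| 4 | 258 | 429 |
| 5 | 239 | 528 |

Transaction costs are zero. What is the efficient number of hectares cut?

3

Bargaining reaches the level where marginal profit last exceeds marginal view damage.
That holds through level 3 (316 ≥ 297) but not at 4 (258 < 429).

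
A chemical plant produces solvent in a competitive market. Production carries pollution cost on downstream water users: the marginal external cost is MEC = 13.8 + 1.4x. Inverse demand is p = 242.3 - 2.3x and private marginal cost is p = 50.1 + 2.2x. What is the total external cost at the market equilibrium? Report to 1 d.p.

1866.4

Market equilibrium (private): 50.1 + 2.2x = 242.3 - 2.3x → x_m = 42.7111.
Total external cost = ∫₀^{x_m} (13.8 + 1.4x) dx = 13.8×42.7111 + ½×1.4×42.7111² = 1866.3798.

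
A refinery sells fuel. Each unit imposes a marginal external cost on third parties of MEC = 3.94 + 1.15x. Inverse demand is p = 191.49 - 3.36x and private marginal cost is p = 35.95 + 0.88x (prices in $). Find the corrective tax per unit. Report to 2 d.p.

Social marginal cost = private MC + MEC = 39.89 + 2.03x.
Set SMC = demand: 39.89 + 2.03x = 191.49 - 3.36x → x* = 28.1262.
The Pigouvian tax equals MEC at x*: 3.94 + 1.15×28.1262 = 36.2851.

tax = $36.29 per unit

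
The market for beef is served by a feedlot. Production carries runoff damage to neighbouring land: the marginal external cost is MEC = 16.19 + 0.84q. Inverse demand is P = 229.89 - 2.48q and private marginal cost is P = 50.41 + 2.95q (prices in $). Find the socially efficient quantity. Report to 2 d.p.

Social marginal cost = private MC + MEC = 66.60 + 3.79q.
Set SMC = demand: 66.60 + 3.79q = 229.89 - 2.48q → q* = 26.0431.

q* = 26.04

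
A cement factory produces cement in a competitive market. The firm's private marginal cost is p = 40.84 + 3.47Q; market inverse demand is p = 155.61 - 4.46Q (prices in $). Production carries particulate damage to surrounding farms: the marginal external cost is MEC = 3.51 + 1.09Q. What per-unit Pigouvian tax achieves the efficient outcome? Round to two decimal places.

tax = $16.95 per unit

Social marginal cost = private MC + MEC = 44.35 + 4.56Q.
Set SMC = demand: 44.35 + 4.56Q = 155.61 - 4.46Q → Q* = 12.3348.
The Pigouvian tax equals MEC at Q*: 3.51 + 1.09×12.3348 = 16.9549.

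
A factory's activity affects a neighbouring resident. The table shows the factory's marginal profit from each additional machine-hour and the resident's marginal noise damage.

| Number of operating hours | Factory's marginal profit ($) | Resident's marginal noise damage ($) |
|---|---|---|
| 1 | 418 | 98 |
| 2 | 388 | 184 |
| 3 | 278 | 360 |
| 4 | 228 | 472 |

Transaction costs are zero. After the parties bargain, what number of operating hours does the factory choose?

Bargaining reaches the level where marginal profit last exceeds marginal noise damage.
That holds through level 2 (388 ≥ 184) but not at 3 (278 < 360).

2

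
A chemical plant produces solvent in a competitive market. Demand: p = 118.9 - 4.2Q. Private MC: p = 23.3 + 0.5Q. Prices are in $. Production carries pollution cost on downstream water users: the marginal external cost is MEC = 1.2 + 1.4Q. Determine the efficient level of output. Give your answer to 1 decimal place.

Q* = 15.5

Social marginal cost = private MC + MEC = 24.5 + 1.9Q.
Set SMC = demand: 24.5 + 1.9Q = 118.9 - 4.2Q → Q* = 15.4754.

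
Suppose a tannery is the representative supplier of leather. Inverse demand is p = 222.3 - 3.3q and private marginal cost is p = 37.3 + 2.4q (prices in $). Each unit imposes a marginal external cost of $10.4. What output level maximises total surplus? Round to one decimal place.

Social marginal cost = private MC + MEC = 47.7 + 2.4q.
Set SMC = demand: 47.7 + 2.4q = 222.3 - 3.3q → q* = 30.6316.

q* = 30.6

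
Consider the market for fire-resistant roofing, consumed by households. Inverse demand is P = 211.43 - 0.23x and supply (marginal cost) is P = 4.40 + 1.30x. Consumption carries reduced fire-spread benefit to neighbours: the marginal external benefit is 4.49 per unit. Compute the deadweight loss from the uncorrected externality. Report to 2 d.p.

Market equilibrium (private): 4.40 + 1.30x = 211.43 - 0.23x → x_m = 135.3137.
Social marginal benefit = demand + MEB = 215.92 - 0.23x.
Set SMB = MC: 215.92 - 0.23x = 4.40 + 1.30x → x* = 138.2484.
The welfare-loss triangle has base |x_m − x*| and height MEB(x_m) (the vertical gap between SMB and MC is zero at x* and MEB at x_m).
DWL = ½ × 2.9347 × 4.4900 = 6.5884.

DWL = 6.59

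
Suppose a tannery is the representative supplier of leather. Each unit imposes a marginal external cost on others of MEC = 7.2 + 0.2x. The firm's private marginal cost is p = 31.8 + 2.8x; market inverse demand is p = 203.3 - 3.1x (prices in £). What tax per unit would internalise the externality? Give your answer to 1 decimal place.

tax = £12.6 per unit

Social marginal cost = private MC + MEC = 39.0 + 3.0x.
Set SMC = demand: 39.0 + 3.0x = 203.3 - 3.1x → x* = 26.9344.
The Pigouvian tax equals MEC at x*: 7.2 + 0.2×26.9344 = 12.5869.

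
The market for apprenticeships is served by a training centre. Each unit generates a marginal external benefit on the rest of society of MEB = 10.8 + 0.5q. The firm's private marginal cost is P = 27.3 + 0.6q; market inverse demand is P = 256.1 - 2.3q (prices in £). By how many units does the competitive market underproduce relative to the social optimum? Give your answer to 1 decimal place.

Market equilibrium (private): 27.3 + 0.6q = 256.1 - 2.3q → q_m = 78.8966.
Social marginal cost = private MC − MEB = 16.5 + 0.1q.
Set SMC = demand: 16.5 + 0.1q = 256.1 - 2.3q → q* = 99.8333.
Gap = |78.8966 − 99.8333| = 20.9367.

20.9 units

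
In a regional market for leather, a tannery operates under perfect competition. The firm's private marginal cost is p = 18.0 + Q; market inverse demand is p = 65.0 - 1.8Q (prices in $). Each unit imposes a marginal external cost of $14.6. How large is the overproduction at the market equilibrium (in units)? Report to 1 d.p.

5.2 units

Market equilibrium (private): 18.0 + Q = 65.0 - 1.8Q → Q_m = 16.7857.
Social marginal cost = private MC + MEC = 32.6 + Q.
Set SMC = demand: 32.6 + Q = 65.0 - 1.8Q → Q* = 11.5714.
Gap = |16.7857 − 11.5714| = 5.2143.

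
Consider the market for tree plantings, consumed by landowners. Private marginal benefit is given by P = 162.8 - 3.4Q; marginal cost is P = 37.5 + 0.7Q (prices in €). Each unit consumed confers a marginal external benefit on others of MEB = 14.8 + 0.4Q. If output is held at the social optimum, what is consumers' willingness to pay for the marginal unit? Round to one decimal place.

Social marginal benefit = demand + MEB = 177.6 - 3.0Q.
Set SMB = MC: 177.6 - 3.0Q = 37.5 + 0.7Q → Q* = 37.8649.
Consumer price on the demand curve at Q*: 162.8 − 3.4×37.8649 = 34.0593.

P = €34.1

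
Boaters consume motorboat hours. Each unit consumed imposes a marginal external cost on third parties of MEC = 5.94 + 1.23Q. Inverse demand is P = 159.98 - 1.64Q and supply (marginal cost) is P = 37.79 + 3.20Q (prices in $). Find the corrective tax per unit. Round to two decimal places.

tax = $29.50 per unit

Social marginal benefit = demand − MEC = 154.04 - 2.87Q.
Set SMB = MC: 154.04 - 2.87Q = 37.79 + 3.20Q → Q* = 19.1516.
The Pigouvian tax equals MEC at Q*: 5.94 + 1.23×19.1516 = 29.4965.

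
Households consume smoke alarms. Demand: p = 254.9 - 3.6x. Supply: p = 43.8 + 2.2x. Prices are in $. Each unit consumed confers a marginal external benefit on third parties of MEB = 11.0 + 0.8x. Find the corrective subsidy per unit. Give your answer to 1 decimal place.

subsidy = $46.5 per unit

Social marginal benefit = demand + MEB = 265.9 - 2.8x.
Set SMB = MC: 265.9 - 2.8x = 43.8 + 2.2x → x* = 44.4200.
The Pigouvian subsidy equals MEB at x*: 11.0 + 0.8×44.4200 = 46.5360.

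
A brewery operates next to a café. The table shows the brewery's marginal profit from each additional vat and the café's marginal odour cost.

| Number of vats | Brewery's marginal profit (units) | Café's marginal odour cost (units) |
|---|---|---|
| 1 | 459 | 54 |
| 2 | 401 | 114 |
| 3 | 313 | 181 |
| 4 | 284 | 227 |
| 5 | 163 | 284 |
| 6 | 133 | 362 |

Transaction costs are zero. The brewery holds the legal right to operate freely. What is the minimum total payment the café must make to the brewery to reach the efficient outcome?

296

Left alone the brewery would choose level 6 (marginal profit stays positive).
Efficient level: k* = 4 (marginal profit ≥ marginal odour cost through 4).
The café must at least cover the brewery's forgone profit from cutting 6→4: 163 + 133 = 296.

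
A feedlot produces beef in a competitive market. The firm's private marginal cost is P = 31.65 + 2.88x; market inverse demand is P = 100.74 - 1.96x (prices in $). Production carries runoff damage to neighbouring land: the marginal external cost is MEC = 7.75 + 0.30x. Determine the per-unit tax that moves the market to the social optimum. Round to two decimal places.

Social marginal cost = private MC + MEC = 39.40 + 3.18x.
Set SMC = demand: 39.40 + 3.18x = 100.74 - 1.96x → x* = 11.9339.
The Pigouvian tax equals MEC at x*: 7.75 + 0.30×11.9339 = 11.3302.

tax = $11.33 per unit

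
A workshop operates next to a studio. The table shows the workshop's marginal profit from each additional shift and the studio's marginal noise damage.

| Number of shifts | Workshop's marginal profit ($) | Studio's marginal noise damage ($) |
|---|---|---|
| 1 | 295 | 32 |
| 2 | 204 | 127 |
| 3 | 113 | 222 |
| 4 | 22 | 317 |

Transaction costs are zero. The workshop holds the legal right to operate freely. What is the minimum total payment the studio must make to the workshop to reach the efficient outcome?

$135

Left alone the workshop would choose level 4 (marginal profit stays positive).
Efficient level: k* = 2 (marginal profit ≥ marginal noise damage through 2).
The studio must at least cover the workshop's forgone profit from cutting 4→2: 113 + 22 = 135.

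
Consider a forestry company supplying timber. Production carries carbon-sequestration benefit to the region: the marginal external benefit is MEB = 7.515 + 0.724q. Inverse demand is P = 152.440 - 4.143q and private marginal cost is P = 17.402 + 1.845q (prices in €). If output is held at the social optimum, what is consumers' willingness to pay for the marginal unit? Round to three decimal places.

P = €40.245

Social marginal cost = private MC − MEB = 9.887 + 1.121q.
Set SMC = demand: 9.887 + 1.121q = 152.440 - 4.143q → q* = 27.0807.
Consumer price on the demand curve at q*: 152.440 − 4.143×27.0807 = 40.2447.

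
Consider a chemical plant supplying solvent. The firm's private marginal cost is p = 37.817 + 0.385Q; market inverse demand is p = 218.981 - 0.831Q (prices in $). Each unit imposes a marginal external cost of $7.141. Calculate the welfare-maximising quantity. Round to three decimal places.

Q* = 143.111

Social marginal cost = private MC + MEC = 44.958 + 0.385Q.
Set SMC = demand: 44.958 + 0.385Q = 218.981 - 0.831Q → Q* = 143.1110.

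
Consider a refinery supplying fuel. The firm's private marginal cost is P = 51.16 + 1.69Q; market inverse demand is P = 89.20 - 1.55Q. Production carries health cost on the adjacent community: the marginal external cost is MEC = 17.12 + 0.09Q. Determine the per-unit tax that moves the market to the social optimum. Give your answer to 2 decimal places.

Social marginal cost = private MC + MEC = 68.28 + 1.78Q.
Set SMC = demand: 68.28 + 1.78Q = 89.20 - 1.55Q → Q* = 6.2823.
The Pigouvian tax equals MEC at Q*: 17.12 + 0.09×6.2823 = 17.6854.

tax = 17.69 per unit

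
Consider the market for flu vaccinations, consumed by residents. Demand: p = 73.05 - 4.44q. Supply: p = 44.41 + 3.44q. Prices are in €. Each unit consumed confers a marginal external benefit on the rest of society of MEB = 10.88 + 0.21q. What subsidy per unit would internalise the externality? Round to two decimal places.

subsidy = €11.96 per unit

Social marginal benefit = demand + MEB = 83.93 - 4.23q.
Set SMB = MC: 83.93 - 4.23q = 44.41 + 3.44q → q* = 5.1525.
The Pigouvian subsidy equals MEB at q*: 10.88 + 0.21×5.1525 = 11.9620.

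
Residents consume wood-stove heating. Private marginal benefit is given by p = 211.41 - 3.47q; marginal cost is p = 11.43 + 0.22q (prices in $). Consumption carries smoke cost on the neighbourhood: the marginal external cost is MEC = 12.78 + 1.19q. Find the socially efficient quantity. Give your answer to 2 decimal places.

Social marginal benefit = demand − MEC = 198.63 - 4.66q.
Set SMB = MC: 198.63 - 4.66q = 11.43 + 0.22q → q* = 38.3607.

q* = 38.36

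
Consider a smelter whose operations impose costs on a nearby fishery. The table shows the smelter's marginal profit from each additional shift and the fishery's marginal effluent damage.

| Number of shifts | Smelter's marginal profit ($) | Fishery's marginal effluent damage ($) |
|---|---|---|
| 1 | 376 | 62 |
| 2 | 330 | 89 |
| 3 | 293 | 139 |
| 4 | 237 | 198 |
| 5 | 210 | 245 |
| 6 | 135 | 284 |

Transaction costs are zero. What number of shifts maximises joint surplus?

Bargaining reaches the level where marginal profit last exceeds marginal effluent damage.
That holds through level 4 (237 ≥ 198) but not at 5 (210 < 245).

4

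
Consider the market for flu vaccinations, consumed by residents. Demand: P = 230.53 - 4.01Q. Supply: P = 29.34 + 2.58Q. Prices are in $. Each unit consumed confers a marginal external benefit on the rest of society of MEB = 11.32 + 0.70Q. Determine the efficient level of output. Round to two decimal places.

Social marginal benefit = demand + MEB = 241.85 - 3.31Q.
Set SMB = MC: 241.85 - 3.31Q = 29.34 + 2.58Q → Q* = 36.0798.

Q* = 36.08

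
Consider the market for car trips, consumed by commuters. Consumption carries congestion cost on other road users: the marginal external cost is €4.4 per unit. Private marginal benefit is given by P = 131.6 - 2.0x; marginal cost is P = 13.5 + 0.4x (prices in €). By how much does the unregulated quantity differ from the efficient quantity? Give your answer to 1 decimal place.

1.8 units

Market equilibrium (private): 13.5 + 0.4x = 131.6 - 2.0x → x_m = 49.2083.
Social marginal benefit = demand − MEC = 127.2 - 2.0x.
Set SMB = MC: 127.2 - 2.0x = 13.5 + 0.4x → x* = 47.3750.
Gap = |49.2083 − 47.3750| = 1.8333.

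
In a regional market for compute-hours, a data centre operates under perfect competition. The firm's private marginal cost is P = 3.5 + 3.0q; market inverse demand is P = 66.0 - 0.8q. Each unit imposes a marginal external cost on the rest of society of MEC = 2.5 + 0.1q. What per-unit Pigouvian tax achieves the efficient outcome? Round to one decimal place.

Social marginal cost = private MC + MEC = 6.0 + 3.1q.
Set SMC = demand: 6.0 + 3.1q = 66.0 - 0.8q → q* = 15.3846.
The Pigouvian tax equals MEC at q*: 2.5 + 0.1×15.3846 = 4.0385.

tax = 4.0 per unit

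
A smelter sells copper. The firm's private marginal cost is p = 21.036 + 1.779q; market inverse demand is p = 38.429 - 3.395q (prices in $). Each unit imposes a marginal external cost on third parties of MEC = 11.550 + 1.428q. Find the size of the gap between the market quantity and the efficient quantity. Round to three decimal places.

Market equilibrium (private): 21.036 + 1.779q = 38.429 - 3.395q → q_m = 3.3616.
Social marginal cost = private MC + MEC = 32.586 + 3.207q.
Set SMC = demand: 32.586 + 3.207q = 38.429 - 3.395q → q* = 0.8850.
Gap = |3.3616 − 0.8850| = 2.4766.

2.477 units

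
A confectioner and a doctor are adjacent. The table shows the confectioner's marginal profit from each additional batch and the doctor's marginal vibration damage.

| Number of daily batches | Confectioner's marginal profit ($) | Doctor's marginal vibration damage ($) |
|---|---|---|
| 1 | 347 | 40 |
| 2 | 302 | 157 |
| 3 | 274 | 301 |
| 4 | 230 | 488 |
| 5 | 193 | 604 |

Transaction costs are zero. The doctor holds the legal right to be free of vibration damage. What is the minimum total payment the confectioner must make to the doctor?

$197

Efficient level: marginal profit ≥ marginal vibration damage through level 2, so k* = 2.
With the doctor holding the right, the confectioner must at least compensate total damage at k*: 40 + 157 = 197.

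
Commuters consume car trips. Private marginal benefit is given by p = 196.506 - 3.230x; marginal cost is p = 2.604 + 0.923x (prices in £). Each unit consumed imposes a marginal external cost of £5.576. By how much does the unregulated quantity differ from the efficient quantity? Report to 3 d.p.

1.343 units

Market equilibrium (private): 2.604 + 0.923x = 196.506 - 3.230x → x_m = 46.6896.
Social marginal benefit = demand − MEC = 190.930 - 3.230x.
Set SMB = MC: 190.930 - 3.230x = 2.604 + 0.923x → x* = 45.3470.
Gap = |46.6896 − 45.3470| = 1.3426.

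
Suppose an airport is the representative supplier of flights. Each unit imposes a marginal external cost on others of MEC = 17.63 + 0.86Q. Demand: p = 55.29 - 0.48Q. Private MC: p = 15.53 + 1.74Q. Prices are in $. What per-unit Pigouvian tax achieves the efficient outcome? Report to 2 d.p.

tax = $23.81 per unit

Social marginal cost = private MC + MEC = 33.16 + 2.60Q.
Set SMC = demand: 33.16 + 2.60Q = 55.29 - 0.48Q → Q* = 7.1851.
The Pigouvian tax equals MEC at Q*: 17.63 + 0.86×7.1851 = 23.8092.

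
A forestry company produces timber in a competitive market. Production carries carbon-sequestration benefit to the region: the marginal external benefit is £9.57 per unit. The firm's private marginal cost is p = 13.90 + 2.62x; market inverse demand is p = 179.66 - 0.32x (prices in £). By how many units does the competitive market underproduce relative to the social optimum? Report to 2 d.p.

3.26 units

Market equilibrium (private): 13.90 + 2.62x = 179.66 - 0.32x → x_m = 56.3810.
Social marginal cost = private MC − MEB = 4.33 + 2.62x.
Set SMC = demand: 4.33 + 2.62x = 179.66 - 0.32x → x* = 59.6361.
Gap = |56.3810 − 59.6361| = 3.2551.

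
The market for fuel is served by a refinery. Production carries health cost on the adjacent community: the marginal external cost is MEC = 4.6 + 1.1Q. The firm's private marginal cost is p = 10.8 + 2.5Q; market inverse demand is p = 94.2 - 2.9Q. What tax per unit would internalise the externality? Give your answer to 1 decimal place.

Social marginal cost = private MC + MEC = 15.4 + 3.6Q.
Set SMC = demand: 15.4 + 3.6Q = 94.2 - 2.9Q → Q* = 12.1231.
The Pigouvian tax equals MEC at Q*: 4.6 + 1.1×12.1231 = 17.9354.

tax = 17.9 per unit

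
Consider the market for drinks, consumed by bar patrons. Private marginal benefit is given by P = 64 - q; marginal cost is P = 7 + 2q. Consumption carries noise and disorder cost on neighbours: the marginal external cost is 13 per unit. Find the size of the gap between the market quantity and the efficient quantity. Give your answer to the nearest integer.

4 units

Market equilibrium (private): 7 + 2q = 64 - q → q_m = 19.0000.
Social marginal benefit = demand − MEC = 51 - q.
Set SMB = MC: 51 - q = 7 + 2q → q* = 14.6667.
Gap = |19.0000 − 14.6667| = 4.3333.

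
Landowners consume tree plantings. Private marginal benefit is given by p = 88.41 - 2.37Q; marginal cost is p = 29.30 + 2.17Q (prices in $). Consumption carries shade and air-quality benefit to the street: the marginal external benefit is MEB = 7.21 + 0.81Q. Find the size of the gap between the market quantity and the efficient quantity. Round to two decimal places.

Market equilibrium (private): 29.30 + 2.17Q = 88.41 - 2.37Q → Q_m = 13.0198.
Social marginal benefit = demand + MEB = 95.62 - 1.56Q.
Set SMB = MC: 95.62 - 1.56Q = 29.30 + 2.17Q → Q* = 17.7802.
Gap = |13.0198 − 17.7802| = 4.7604.

4.76 units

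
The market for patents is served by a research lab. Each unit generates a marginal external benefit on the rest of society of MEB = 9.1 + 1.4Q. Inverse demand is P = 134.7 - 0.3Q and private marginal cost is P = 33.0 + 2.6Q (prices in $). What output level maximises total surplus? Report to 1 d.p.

Q* = 73.9

Social marginal cost = private MC − MEB = 23.9 + 1.2Q.
Set SMC = demand: 23.9 + 1.2Q = 134.7 - 0.3Q → Q* = 73.8667.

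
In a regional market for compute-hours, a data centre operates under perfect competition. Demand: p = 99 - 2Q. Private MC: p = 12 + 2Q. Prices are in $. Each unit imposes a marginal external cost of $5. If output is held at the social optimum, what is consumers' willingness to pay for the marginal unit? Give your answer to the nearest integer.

P = $58

Social marginal cost = private MC + MEC = 17 + 2Q.
Set SMC = demand: 17 + 2Q = 99 - 2Q → Q* = 20.5000.
Consumer price on the demand curve at Q*: 99 − 2×20.5000 = 58.0000.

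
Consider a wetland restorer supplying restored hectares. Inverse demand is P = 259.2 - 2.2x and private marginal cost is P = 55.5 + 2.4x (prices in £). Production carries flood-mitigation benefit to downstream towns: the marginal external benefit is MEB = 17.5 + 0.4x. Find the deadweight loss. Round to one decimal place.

Market equilibrium (private): 55.5 + 2.4x = 259.2 - 2.2x → x_m = 44.2826.
Social marginal cost = private MC − MEB = 38.0 + 2.0x.
Set SMC = demand: 38.0 + 2.0x = 259.2 - 2.2x → x* = 52.6667.
The welfare-loss triangle has base |x_m − x*| and height MEB(x_m) (the vertical gap between SMC and demand is zero at x* and MEB at x_m).
DWL = ½ × 8.3841 × 35.2130 = 147.6147.

DWL = £147.6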